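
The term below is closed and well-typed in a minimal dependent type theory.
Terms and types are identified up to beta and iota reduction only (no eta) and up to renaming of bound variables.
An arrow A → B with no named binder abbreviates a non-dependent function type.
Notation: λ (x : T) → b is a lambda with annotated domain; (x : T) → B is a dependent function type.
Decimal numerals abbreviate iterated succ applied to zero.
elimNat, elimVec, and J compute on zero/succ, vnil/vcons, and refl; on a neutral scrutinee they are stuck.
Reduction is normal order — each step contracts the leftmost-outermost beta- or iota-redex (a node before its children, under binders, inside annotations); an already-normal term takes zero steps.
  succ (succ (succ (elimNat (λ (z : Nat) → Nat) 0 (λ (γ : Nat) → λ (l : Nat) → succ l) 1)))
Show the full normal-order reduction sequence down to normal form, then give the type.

normal-order reduction:
  succ (succ (succ (elimNat (λ (z : Nat) → Nat) 0 (λ (γ : Nat) → λ (l : Nat) → succ l) 1)))
  ~> succ (succ (succ ((λ (z : Nat) → λ (γ : Nat) → succ γ) 0 (elimNat (λ (l : Nat) → Nat) 0 (λ (α : Nat) → λ (q : Nat) → succ q) 0))))
  ~> succ (succ (succ ((λ (z : Nat) → succ z) (elimNat (λ (γ : Nat) → Nat) 0 (λ (l : Nat) → λ (α : Nat) → succ α) 0))))
  ~> succ (succ (succ (succ (elimNat (λ (z : Nat) → Nat) 0 (λ (γ : Nat) → λ (l : Nat) → succ l) 0))))
  ~> 4
type:
  Nat


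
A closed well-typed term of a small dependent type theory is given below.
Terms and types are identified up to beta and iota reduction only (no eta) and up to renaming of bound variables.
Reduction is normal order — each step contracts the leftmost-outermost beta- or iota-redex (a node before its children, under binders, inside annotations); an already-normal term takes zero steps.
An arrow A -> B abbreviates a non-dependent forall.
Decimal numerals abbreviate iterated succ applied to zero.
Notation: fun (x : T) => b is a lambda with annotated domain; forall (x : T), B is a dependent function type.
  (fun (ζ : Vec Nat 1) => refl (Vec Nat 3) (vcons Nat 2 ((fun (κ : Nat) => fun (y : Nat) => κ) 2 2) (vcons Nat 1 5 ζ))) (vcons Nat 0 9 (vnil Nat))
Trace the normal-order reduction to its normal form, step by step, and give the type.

normal-order reduction:
  (fun (ζ : Vec Nat 1) => refl (Vec Nat 3) (vcons Nat 2 ((fun (κ : Nat) => fun (y : Nat) => κ) 2 2) (vcons Nat 1 5 ζ))) (vcons Nat 0 9 (vnil Nat))
  ~> refl (Vec Nat 3) (vcons Nat 2 ((fun (ζ : Nat) => fun (κ : Nat) => ζ) 2 2) (vcons Nat 1 5 (vcons Nat 0 9 (vnil Nat))))
  ~> refl (Vec Nat 3) (vcons Nat 2 ((fun (ζ : Nat) => 2) 2) (vcons Nat 1 5 (vcons Nat 0 9 (vnil Nat))))
  ~> refl (Vec Nat 3) (vcons Nat 2 2 (vcons Nat 1 5 (vcons Nat 0 9 (vnil Nat))))
type:
  Eq (Vec Nat 3) (vcons Nat 2 2 (vcons Nat 1 5 (vcons Nat 0 9 (vnil Nat)))) (vcons Nat 2 2 (vcons Nat 1 5 (vcons Nat 0 9 (vnil Nat))))


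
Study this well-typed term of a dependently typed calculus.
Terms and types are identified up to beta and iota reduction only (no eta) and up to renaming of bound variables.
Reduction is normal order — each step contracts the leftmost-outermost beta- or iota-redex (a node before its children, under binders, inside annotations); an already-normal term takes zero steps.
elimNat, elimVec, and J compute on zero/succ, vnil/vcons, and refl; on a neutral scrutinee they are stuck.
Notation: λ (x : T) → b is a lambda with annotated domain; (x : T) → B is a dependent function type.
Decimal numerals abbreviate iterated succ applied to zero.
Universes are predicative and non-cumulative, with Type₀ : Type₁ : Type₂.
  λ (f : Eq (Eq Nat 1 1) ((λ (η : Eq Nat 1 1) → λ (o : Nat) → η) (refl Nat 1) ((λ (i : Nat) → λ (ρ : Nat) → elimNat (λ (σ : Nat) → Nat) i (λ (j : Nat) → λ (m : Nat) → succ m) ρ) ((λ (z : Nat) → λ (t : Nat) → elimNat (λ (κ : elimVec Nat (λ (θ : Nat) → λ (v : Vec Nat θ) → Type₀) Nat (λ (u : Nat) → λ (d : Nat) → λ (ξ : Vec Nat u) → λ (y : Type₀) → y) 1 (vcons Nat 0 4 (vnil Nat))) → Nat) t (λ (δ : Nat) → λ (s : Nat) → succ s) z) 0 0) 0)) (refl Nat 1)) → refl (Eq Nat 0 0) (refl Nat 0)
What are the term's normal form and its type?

resulting normal form:
  λ (f : Eq (Eq Nat 1 1) (refl Nat 1) (refl Nat 1)) → refl (Eq Nat 0 0) (refl Nat 0)
the term's type:
  (f : Eq (Eq Nat 1 1) (refl Nat 1) (refl Nat 1)) → Eq (Eq Nat 0 0) (refl Nat 0) (refl Nat 0)


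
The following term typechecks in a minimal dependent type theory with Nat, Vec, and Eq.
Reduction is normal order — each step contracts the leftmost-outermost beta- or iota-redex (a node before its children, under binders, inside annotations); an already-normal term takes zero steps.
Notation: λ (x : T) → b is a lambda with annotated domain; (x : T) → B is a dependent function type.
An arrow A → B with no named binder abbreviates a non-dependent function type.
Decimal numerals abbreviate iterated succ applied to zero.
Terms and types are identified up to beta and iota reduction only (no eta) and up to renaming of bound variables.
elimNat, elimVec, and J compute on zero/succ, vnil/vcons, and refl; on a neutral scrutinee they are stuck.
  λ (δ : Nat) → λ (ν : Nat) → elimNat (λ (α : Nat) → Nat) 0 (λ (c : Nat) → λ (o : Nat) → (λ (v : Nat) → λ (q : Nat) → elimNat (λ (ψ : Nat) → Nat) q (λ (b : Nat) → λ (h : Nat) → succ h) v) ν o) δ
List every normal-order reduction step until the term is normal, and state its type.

reduction (normal order):
  λ (δ : Nat) → λ (ν : Nat) → elimNat (λ (α : Nat) → Nat) 0 (λ (c : Nat) → λ (o : Nat) → (λ (v : Nat) → λ (q : Nat) → elimNat (λ (ψ : Nat) → Nat) q (λ (b : Nat) → λ (h : Nat) → succ h) v) ν o) δ
  ~> λ (δ : Nat) → λ (ν : Nat) → elimNat (λ (α : Nat) → Nat) 0 (λ (c : Nat) → λ (o : Nat) → (λ (v : Nat) → elimNat (λ (q : Nat) → Nat) v (λ (ψ : Nat) → λ (b : Nat) → succ b) ν) o) δ
  ~> λ (δ : Nat) → λ (ν : Nat) → elimNat (λ (α : Nat) → Nat) 0 (λ (c : Nat) → λ (o : Nat) → elimNat (λ (v : Nat) → Nat) o (λ (q : Nat) → λ (ψ : Nat) → succ ψ) ν) δ
type:
  Nat → Nat → Nat


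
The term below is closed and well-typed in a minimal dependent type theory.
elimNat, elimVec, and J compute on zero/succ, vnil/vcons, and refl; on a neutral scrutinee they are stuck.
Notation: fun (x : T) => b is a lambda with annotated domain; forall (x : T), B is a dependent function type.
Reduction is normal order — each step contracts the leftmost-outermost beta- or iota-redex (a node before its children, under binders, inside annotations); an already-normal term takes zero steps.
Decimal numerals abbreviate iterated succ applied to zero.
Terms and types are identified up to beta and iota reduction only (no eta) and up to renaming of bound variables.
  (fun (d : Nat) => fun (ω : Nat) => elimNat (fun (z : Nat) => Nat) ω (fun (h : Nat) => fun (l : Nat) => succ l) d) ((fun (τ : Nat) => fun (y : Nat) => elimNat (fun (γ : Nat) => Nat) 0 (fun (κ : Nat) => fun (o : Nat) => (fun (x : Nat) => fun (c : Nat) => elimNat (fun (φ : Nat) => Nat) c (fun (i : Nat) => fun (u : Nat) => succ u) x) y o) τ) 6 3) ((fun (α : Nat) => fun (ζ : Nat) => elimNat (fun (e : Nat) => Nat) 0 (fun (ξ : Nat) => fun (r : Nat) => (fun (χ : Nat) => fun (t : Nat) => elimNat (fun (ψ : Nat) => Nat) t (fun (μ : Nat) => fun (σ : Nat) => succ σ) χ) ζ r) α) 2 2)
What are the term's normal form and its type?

resulting normal form:
  22
inferred type:
  Nat


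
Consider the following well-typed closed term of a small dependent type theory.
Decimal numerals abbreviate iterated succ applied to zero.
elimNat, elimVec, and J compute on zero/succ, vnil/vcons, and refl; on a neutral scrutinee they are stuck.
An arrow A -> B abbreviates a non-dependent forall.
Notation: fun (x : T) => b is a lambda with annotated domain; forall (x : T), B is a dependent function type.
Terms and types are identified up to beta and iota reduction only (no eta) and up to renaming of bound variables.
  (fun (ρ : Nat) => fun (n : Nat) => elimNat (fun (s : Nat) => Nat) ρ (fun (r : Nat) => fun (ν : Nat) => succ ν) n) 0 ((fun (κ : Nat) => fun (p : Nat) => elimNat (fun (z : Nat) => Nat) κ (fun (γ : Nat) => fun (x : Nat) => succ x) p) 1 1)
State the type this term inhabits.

the term's type:
  Nat


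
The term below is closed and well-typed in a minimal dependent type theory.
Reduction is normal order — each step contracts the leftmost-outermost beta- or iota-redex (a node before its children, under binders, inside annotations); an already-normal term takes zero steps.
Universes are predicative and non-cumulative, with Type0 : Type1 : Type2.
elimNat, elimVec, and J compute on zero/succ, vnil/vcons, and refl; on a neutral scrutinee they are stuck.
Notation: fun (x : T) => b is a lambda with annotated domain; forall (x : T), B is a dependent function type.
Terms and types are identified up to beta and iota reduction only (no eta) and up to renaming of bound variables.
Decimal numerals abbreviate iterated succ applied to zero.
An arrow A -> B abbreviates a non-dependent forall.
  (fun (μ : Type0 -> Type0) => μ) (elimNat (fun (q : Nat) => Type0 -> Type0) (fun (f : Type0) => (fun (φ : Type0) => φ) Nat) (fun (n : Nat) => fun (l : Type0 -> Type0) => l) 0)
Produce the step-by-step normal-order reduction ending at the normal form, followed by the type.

normal-order reduction:
  (fun (μ : Type0 -> Type0) => μ) (elimNat (fun (q : Nat) => Type0 -> Type0) (fun (f : Type0) => (fun (φ : Type0) => φ) Nat) (fun (n : Nat) => fun (l : Type0 -> Type0) => l) 0)
  ~> elimNat (fun (μ : Nat) => Type0 -> Type0) (fun (q : Type0) => (fun (f : Type0) => f) Nat) (fun (φ : Nat) => fun (n : Type0 -> Type0) => n) 0
  ~> fun (μ : Type0) => (fun (q : Type0) => q) Nat
  ~> fun (μ : Type0) => Nat
inferred type:
  Type0 -> Type0


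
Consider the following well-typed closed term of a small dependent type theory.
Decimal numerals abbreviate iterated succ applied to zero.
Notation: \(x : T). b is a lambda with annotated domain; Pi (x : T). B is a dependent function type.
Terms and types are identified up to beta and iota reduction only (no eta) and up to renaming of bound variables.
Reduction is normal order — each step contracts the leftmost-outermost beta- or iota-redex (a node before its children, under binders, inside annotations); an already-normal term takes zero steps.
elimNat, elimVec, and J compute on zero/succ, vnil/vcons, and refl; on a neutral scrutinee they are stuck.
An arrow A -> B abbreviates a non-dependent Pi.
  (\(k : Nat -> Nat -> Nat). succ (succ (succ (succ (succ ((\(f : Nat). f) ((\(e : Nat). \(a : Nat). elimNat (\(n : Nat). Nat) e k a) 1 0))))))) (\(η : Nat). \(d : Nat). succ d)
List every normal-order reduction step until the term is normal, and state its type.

normal-order reduction:
  (\(k : Nat -> Nat -> Nat). succ (succ (succ (succ (succ ((\(f : Nat). f) ((\(e : Nat). \(a : Nat). elimNat (\(n : Nat). Nat) e k a) 1 0))))))) (\(η : Nat). \(d : Nat). succ d)
  ~> succ (succ (succ (succ (succ ((\(k : Nat). k) ((\(f : Nat). \(e : Nat). elimNat (\(a : Nat). Nat) f (\(n : Nat). \(η : Nat). succ η) e) 1 0))))))
  ~> succ (succ (succ (succ (succ ((\(k : Nat). \(f : Nat). elimNat (\(e : Nat). Nat) k (\(a : Nat). \(n : Nat). succ n) f) 1 0)))))
  ~> succ (succ (succ (succ (succ ((\(k : Nat). elimNat (\(f : Nat). Nat) 1 (\(e : Nat). \(a : Nat). succ a) k) 0)))))
  ~> succ (succ (succ (succ (succ (elimNat (\(k : Nat). Nat) 1 (\(f : Nat). \(e : Nat). succ e) 0)))))
  ~> 6
inferred type:
  Nat


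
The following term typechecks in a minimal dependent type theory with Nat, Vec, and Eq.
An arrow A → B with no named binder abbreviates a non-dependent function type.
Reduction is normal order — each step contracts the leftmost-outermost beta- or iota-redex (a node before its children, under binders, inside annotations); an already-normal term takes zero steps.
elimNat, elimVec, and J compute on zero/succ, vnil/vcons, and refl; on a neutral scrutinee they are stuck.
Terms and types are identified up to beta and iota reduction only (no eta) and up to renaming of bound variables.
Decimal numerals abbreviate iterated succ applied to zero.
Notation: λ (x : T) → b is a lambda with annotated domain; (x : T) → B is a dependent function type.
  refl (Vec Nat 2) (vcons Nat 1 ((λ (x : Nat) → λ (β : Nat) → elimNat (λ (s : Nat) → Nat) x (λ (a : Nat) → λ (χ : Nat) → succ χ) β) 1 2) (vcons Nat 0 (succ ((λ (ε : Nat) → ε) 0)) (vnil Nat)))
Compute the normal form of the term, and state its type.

resulting normal form:
  refl (Vec Nat 2) (vcons Nat 1 3 (vcons Nat 0 1 (vnil Nat)))
type:
  Eq (Vec Nat 2) (vcons Nat 1 3 (vcons Nat 0 1 (vnil Nat))) (vcons Nat 1 3 (vcons Nat 0 1 (vnil Nat)))


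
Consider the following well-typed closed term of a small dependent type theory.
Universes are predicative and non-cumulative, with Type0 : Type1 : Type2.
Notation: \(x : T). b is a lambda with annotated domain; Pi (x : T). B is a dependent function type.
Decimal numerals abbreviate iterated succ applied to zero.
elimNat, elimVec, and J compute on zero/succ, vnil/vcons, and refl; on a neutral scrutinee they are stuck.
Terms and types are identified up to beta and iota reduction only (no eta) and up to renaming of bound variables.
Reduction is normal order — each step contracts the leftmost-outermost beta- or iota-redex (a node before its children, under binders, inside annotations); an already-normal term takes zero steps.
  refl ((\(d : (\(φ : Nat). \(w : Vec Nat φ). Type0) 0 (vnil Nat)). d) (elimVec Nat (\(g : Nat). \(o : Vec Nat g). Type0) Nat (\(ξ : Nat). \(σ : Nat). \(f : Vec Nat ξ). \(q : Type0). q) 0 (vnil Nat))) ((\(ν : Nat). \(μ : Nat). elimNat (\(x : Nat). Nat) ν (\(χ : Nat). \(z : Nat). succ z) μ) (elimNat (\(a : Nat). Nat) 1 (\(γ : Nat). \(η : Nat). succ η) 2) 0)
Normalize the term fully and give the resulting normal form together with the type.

resulting normal form:
  refl Nat 3
inferred type:
  Eq Nat 3 3
observation: the leftmost-outermost redex is a beta-redex, and normalization takes 12 steps.


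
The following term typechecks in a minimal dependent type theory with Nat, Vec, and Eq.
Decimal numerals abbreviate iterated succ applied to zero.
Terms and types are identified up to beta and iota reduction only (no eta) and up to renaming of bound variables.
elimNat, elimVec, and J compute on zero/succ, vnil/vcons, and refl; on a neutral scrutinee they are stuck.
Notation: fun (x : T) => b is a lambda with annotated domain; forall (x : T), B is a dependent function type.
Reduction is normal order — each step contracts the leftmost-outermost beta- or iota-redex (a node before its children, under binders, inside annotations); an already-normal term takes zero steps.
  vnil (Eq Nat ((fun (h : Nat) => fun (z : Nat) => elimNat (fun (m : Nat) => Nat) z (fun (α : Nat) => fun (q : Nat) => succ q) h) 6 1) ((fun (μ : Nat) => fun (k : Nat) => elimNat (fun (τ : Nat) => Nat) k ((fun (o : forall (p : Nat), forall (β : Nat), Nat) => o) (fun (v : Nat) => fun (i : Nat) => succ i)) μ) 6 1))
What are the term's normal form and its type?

normal form:
  vnil (Eq Nat 7 7)
the term's type:
  Vec (Eq Nat 7 7) 0


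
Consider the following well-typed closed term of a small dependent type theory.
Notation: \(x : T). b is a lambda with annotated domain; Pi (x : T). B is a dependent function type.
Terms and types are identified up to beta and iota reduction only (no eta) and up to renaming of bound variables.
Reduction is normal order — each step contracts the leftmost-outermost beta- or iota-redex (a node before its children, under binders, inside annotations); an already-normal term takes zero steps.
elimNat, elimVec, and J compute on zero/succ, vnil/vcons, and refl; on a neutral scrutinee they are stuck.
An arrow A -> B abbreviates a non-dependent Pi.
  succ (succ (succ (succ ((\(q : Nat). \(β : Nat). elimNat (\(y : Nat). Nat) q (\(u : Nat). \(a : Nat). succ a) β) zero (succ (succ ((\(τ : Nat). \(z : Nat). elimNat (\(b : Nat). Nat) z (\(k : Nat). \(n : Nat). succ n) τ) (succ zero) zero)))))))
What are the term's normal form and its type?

resulting normal form:
  succ (succ (succ (succ (succ (succ (succ zero))))))
type:
  Nat
observation: normalization takes exactly 18 steps under the normal-order strategy.


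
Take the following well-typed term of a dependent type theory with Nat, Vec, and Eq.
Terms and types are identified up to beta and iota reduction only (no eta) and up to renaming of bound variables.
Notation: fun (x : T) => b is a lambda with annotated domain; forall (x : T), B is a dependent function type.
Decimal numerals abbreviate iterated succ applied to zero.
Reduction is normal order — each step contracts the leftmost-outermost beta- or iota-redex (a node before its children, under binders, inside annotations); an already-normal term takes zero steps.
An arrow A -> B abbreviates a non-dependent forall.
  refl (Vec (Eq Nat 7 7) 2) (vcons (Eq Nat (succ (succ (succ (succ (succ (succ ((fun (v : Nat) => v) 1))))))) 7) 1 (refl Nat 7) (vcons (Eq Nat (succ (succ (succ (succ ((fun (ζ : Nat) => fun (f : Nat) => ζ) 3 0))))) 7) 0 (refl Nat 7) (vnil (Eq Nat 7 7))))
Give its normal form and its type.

normal form:
  refl (Vec (Eq Nat 7 7) 2) (vcons (Eq Nat 7 7) 1 (refl Nat 7) (vcons (Eq Nat 7 7) 0 (refl Nat 7) (vnil (Eq Nat 7 7))))
inferred type:
  Eq (Vec (Eq Nat 7 7) 2) (vcons (Eq Nat 7 7) 1 (refl Nat 7) (vcons (Eq Nat 7 7) 0 (refl Nat 7) (vnil (Eq Nat 7 7)))) (vcons (Eq Nat 7 7) 1 (refl Nat 7) (vcons (Eq Nat 7 7) 0 (refl Nat 7) (vnil (Eq Nat 7 7))))
observation: the first redex contracted is a beta-redex; the normal form is reached in 3 normal-order steps.


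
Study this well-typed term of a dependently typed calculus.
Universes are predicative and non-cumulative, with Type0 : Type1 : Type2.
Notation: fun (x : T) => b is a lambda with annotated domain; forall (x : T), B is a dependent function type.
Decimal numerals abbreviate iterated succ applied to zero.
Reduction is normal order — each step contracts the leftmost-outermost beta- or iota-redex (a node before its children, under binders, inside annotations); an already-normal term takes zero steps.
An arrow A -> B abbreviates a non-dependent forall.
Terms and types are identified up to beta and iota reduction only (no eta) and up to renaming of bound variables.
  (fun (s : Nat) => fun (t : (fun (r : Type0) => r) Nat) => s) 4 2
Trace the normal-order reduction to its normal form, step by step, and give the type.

normal-order reduction:
  (fun (s : Nat) => fun (t : (fun (r : Type0) => r) Nat) => s) 4 2
  ~> (fun (s : (fun (t : Type0) => t) Nat) => 4) 2
  ~> 4
the term's type:
  Nat


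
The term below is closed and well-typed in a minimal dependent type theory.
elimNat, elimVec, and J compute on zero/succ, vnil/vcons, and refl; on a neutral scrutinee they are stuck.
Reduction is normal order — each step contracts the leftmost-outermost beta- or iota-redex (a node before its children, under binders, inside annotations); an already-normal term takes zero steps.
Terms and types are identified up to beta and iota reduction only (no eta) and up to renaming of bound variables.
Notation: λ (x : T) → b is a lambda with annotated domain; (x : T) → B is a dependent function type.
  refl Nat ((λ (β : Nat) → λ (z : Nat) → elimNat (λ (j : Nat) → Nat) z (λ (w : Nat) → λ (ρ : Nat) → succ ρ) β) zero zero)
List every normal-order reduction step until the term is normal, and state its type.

reduction (normal order):
  refl Nat ((λ (β : Nat) → λ (z : Nat) → elimNat (λ (j : Nat) → Nat) z (λ (w : Nat) → λ (ρ : Nat) → succ ρ) β) zero zero)
  ~> refl Nat ((λ (β : Nat) → elimNat (λ (z : Nat) → Nat) β (λ (j : Nat) → λ (w : Nat) → succ w) zero) zero)
  ~> refl Nat (elimNat (λ (β : Nat) → Nat) zero (λ (z : Nat) → λ (j : Nat) → succ j) zero)
  ~> refl Nat zero
inferred type:
  Eq Nat zero zero


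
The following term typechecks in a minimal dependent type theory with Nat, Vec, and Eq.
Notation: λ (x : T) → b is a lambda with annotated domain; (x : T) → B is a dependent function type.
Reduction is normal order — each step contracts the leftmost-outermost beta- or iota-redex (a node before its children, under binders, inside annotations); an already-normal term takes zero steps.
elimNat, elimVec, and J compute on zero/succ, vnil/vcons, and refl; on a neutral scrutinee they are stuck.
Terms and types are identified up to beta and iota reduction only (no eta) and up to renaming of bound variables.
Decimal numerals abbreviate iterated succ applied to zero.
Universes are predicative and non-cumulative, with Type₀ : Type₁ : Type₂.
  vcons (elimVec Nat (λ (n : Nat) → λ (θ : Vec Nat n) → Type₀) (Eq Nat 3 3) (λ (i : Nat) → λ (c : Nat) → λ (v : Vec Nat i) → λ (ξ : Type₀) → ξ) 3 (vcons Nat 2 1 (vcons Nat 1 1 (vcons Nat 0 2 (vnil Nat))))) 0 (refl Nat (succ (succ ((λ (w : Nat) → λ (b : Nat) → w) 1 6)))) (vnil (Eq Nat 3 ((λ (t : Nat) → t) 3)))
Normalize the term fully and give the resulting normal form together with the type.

normal form:
  vcons (Eq Nat 3 3) 0 (refl Nat 3) (vnil (Eq Nat 3 3))
inferred type:
  Vec (Eq Nat 3 3) 1
observation: the term reaches its normal form after 19 normal-order steps.


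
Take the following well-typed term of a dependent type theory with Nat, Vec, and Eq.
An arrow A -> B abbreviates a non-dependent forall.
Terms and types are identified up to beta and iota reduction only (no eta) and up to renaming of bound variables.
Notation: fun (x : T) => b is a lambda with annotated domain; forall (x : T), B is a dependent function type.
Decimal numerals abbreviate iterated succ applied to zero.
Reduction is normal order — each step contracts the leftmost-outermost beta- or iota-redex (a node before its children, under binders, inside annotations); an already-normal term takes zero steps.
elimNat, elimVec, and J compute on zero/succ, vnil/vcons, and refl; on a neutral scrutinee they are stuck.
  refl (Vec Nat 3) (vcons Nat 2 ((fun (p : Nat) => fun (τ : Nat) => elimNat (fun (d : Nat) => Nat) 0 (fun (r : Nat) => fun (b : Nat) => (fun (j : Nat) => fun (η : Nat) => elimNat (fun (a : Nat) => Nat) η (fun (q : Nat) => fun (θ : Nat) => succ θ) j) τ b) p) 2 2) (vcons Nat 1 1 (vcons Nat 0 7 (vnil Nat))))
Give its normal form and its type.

reduced normal form:
  refl (Vec Nat 3) (vcons Nat 2 4 (vcons Nat 1 1 (vcons Nat 0 7 (vnil Nat))))
the term's type:
  Eq (Vec Nat 3) (vcons Nat 2 4 (vcons Nat 1 1 (vcons Nat 0 7 (vnil Nat)))) (vcons Nat 2 4 (vcons Nat 1 1 (vcons Nat 0 7 (vnil Nat))))
observation: 27 normal-order steps normalize the term, beginning with a beta-redex.


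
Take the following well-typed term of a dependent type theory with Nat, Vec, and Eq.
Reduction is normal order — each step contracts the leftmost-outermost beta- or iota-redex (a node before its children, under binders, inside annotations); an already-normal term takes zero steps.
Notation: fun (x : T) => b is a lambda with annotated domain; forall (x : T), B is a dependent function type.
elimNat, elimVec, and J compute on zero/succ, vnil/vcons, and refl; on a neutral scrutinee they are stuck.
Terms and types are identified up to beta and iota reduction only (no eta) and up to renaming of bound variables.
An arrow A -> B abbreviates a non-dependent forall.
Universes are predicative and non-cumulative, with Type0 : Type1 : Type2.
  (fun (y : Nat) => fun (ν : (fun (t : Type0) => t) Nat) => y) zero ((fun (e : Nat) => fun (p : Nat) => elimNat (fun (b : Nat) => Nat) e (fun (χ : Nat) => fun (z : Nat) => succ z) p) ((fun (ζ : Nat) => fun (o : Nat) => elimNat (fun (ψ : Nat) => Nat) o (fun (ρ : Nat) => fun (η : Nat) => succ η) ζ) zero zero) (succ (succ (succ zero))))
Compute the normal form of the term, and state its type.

resulting normal form:
  zero
type:
  Nat
observation: 2 normal-order steps normalize the term, beginning with a beta-redex.


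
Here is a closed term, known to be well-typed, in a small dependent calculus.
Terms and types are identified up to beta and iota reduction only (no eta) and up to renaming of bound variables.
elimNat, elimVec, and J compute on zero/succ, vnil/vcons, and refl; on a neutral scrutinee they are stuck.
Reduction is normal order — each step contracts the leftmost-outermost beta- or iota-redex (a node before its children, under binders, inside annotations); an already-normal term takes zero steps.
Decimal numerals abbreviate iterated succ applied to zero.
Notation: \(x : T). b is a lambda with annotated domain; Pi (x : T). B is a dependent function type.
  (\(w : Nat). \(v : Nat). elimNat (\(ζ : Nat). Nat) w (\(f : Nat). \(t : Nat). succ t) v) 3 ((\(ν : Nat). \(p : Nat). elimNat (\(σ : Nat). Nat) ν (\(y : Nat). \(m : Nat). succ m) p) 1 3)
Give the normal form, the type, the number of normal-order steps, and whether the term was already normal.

resulting normal form:
  7
type:
  Nat
steps to reach normal form (normal order): 27
already normal: no
first contracted redex: a beta-redex


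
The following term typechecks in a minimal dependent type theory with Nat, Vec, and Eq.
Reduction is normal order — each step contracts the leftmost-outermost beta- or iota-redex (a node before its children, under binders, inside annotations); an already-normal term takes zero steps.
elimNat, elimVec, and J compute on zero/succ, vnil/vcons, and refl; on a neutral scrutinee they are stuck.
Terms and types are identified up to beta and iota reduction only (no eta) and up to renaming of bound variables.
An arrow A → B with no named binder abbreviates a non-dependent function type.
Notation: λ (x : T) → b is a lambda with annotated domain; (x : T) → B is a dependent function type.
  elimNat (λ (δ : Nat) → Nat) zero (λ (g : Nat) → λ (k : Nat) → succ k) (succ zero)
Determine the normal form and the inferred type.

resulting normal form:
  succ zero
type:
  Nat
observation: contracting an elimNat iota-redex first, the term normalizes in 4 steps.


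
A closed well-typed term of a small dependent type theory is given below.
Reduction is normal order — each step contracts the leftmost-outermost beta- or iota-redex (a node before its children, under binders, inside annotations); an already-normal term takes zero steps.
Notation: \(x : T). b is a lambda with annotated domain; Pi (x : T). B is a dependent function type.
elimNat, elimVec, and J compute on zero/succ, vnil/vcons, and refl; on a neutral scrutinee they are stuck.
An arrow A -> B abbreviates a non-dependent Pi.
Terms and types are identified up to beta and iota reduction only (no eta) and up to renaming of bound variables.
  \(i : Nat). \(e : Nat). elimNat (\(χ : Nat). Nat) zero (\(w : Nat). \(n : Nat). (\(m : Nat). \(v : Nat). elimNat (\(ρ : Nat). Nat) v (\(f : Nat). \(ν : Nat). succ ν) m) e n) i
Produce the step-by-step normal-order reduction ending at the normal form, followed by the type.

normal-order reduction sequence:
  \(i : Nat). \(e : Nat). elimNat (\(χ : Nat). Nat) zero (\(w : Nat). \(n : Nat). (\(m : Nat). \(v : Nat). elimNat (\(ρ : Nat). Nat) v (\(f : Nat). \(ν : Nat). succ ν) m) e n) i
  ~> \(i : Nat). \(e : Nat). elimNat (\(χ : Nat). Nat) zero (\(w : Nat). \(n : Nat). (\(m : Nat). elimNat (\(v : Nat). Nat) m (\(ρ : Nat). \(f : Nat). succ f) e) n) i
  ~> \(i : Nat). \(e : Nat). elimNat (\(χ : Nat). Nat) zero (\(w : Nat). \(n : Nat). elimNat (\(m : Nat). Nat) n (\(v : Nat). \(ρ : Nat). succ ρ) e) i
the term's type:
  Nat -> Nat -> Nat


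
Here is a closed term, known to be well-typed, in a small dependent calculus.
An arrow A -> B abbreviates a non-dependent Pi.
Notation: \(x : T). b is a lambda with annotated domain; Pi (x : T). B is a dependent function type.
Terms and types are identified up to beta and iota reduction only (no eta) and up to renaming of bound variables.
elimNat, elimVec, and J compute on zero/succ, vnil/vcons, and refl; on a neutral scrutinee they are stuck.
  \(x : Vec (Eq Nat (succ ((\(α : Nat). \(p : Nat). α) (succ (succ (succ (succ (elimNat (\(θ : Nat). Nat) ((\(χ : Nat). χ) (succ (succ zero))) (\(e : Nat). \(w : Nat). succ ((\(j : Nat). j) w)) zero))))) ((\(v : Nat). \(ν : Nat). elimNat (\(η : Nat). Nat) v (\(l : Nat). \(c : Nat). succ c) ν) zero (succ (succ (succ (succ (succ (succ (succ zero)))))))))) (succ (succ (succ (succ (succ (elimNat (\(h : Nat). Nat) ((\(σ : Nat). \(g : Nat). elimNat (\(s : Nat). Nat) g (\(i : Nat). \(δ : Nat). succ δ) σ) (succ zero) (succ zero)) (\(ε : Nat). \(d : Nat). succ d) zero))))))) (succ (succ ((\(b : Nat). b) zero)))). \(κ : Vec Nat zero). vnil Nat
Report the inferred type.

the term's type:
  Vec (Eq Nat (succ (succ (succ (succ (succ (succ (succ zero))))))) (succ (succ (succ (succ (succ (succ (succ zero)))))))) (succ (succ zero)) -> Vec Nat zero -> Vec Nat zero


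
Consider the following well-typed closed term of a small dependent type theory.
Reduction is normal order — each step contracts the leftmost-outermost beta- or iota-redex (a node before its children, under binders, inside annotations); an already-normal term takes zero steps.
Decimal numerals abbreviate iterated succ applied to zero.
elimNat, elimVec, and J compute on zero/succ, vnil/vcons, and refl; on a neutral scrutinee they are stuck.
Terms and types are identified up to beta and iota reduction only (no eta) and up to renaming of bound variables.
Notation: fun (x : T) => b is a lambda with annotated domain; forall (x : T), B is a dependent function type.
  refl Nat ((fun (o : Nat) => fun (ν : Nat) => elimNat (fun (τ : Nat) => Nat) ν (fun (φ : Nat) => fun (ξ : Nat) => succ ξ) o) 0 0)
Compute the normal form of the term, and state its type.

normal form:
  refl Nat 0
the term's type:
  Eq Nat 0 0


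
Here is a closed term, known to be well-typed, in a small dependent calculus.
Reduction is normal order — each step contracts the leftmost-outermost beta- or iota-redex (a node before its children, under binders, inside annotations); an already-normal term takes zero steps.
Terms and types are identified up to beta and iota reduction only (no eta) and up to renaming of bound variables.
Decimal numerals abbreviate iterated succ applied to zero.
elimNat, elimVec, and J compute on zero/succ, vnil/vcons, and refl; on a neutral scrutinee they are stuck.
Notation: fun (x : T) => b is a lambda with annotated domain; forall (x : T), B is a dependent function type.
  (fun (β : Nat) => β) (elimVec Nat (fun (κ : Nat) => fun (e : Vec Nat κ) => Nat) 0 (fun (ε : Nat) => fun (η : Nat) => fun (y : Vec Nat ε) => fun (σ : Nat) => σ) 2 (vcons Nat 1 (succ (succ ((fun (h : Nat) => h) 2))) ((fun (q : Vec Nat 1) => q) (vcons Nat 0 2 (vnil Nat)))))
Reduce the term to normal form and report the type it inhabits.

resulting normal form:
  0
inferred type:
  Nat


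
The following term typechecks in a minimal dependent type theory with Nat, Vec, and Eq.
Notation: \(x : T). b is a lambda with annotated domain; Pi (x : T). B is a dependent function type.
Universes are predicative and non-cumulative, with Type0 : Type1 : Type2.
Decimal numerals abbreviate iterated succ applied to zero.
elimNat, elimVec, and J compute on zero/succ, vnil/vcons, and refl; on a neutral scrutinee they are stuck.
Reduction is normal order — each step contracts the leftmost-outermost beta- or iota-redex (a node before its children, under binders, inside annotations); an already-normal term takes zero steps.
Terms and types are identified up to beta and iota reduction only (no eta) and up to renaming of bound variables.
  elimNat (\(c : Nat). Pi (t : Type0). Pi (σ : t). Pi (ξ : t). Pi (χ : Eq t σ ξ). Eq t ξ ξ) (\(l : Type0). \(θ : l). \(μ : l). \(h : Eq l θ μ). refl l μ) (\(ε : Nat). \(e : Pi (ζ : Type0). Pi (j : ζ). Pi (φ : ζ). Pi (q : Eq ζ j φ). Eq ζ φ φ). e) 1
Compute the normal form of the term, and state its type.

reduced normal form:
  \(c : Type0). \(t : c). \(σ : c). \(ξ : Eq c t σ). refl c σ
inferred type:
  Pi (c : Type0). Pi (t : c). Pi (σ : c). Pi (ξ : Eq c t σ). Eq c σ σ
observation: the leftmost-outermost redex is an elimNat iota-redex, and normalization takes 4 steps.


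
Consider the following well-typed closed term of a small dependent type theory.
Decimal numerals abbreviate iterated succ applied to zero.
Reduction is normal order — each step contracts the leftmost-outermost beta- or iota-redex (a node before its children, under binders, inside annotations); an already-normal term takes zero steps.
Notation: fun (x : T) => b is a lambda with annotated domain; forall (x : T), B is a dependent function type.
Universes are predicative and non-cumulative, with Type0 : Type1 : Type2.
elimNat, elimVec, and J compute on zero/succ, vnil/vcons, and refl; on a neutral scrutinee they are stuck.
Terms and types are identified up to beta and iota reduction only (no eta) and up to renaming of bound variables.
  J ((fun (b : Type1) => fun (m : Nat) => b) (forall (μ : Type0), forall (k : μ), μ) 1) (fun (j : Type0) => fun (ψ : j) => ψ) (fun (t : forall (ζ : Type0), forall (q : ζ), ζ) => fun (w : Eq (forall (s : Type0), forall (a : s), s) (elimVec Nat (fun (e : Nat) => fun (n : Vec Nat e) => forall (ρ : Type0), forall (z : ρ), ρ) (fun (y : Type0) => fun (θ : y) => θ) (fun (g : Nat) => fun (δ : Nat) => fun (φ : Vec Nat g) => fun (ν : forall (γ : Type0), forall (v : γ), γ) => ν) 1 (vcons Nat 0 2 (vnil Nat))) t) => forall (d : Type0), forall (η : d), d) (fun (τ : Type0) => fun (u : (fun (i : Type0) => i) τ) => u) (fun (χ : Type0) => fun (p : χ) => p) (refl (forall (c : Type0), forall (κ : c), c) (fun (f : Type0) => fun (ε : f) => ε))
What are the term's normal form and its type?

normal form:
  fun (b : Type0) => fun (m : b) => m
inferred type:
  forall (b : Type0), forall (m : b), b
observation: contracting a J iota-redex first, the term normalizes in 2 steps.


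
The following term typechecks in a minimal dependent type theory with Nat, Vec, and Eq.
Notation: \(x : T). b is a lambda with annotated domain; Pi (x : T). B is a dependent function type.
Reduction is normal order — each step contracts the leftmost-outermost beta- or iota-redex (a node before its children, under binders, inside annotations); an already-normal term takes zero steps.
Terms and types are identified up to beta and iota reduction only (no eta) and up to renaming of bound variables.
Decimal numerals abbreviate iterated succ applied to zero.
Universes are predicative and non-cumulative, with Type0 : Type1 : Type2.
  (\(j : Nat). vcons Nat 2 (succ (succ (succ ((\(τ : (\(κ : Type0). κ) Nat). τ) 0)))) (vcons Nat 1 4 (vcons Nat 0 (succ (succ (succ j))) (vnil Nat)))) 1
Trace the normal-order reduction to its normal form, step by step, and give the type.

normal-order reduction:
  (\(j : Nat). vcons Nat 2 (succ (succ (succ ((\(τ : (\(κ : Type0). κ) Nat). τ) 0)))) (vcons Nat 1 4 (vcons Nat 0 (succ (succ (succ j))) (vnil Nat)))) 1
  ~> vcons Nat 2 (succ (succ (succ ((\(j : (\(τ : Type0). τ) Nat). j) 0)))) (vcons Nat 1 4 (vcons Nat 0 4 (vnil Nat)))
  ~> vcons Nat 2 3 (vcons Nat 1 4 (vcons Nat 0 4 (vnil Nat)))
the term's type:
  Vec Nat 3


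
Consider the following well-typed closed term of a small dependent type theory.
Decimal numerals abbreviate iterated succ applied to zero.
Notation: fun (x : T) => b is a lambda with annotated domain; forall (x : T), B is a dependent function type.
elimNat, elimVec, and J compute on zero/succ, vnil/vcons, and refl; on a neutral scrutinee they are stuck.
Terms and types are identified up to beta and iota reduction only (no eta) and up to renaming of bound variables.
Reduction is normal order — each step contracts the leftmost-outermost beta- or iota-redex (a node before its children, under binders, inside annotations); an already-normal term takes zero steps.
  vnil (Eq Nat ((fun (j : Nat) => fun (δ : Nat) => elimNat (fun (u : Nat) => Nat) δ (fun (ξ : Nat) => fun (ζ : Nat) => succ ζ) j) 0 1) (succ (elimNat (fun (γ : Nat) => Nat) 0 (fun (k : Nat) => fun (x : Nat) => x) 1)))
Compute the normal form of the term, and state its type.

resulting normal form:
  vnil (Eq Nat 1 1)
inferred type:
  Vec (Eq Nat 1 1) 0
observation: the leftmost-outermost redex is a beta-redex, and normalization takes 7 steps.


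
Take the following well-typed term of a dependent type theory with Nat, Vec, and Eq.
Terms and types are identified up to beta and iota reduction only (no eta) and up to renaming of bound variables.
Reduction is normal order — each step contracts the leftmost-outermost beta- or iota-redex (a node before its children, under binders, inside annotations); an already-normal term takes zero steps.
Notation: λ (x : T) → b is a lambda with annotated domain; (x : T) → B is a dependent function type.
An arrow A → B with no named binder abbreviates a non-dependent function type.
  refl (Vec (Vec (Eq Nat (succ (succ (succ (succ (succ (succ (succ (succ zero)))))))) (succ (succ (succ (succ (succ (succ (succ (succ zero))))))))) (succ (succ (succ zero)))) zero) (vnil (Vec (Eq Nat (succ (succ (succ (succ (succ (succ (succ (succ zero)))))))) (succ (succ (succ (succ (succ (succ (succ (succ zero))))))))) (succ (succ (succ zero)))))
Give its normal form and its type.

normal form:
  refl (Vec (Vec (Eq Nat (succ (succ (succ (succ (succ (succ (succ (succ zero)))))))) (succ (succ (succ (succ (succ (succ (succ (succ zero))))))))) (succ (succ (succ zero)))) zero) (vnil (Vec (Eq Nat (succ (succ (succ (succ (succ (succ (succ (succ zero)))))))) (succ (succ (succ (succ (succ (succ (succ (succ zero))))))))) (succ (succ (succ zero)))))
inferred type:
  Eq (Vec (Vec (Eq Nat (succ (succ (succ (succ (succ (succ (succ (succ zero)))))))) (succ (succ (succ (succ (succ (succ (succ (succ zero))))))))) (succ (succ (succ zero)))) zero) (vnil (Vec (Eq Nat (succ (succ (succ (succ (succ (succ (succ (succ zero)))))))) (succ (succ (succ (succ (succ (succ (succ (succ zero))))))))) (succ (succ (succ zero))))) (vnil (Vec (Eq Nat (succ (succ (succ (succ (succ (succ (succ (succ zero)))))))) (succ (succ (succ (succ (succ (succ (succ (succ zero))))))))) (succ (succ (succ zero)))))
observation: the term is already in normal form.


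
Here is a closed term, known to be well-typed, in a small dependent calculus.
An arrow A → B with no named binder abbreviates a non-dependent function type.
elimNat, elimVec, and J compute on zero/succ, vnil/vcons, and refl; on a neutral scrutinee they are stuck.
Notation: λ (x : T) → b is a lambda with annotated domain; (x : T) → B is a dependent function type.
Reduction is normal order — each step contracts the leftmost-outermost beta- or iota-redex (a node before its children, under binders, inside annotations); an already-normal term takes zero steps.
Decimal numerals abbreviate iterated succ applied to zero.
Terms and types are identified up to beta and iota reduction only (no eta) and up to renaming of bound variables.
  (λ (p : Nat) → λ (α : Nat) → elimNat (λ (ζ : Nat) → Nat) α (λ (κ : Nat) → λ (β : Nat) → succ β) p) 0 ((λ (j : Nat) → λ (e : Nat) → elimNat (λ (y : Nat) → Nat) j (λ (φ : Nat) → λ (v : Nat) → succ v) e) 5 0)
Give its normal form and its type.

resulting normal form:
  5
type:
  Nat
observation: 6 normal-order steps normalize the term, beginning with a beta-redex.


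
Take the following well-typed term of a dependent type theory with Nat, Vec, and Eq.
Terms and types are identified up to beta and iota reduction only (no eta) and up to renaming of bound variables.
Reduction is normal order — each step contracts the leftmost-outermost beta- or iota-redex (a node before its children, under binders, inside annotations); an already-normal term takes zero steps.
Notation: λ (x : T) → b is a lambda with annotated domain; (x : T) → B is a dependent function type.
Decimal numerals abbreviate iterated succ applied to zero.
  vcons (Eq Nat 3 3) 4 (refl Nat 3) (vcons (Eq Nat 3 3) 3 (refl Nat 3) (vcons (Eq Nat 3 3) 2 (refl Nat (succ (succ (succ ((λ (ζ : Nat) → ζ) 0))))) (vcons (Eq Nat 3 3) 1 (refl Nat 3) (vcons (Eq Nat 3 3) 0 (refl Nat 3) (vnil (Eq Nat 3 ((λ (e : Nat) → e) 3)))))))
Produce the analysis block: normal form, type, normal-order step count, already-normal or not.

reduced normal form:
  vcons (Eq Nat 3 3) 4 (refl Nat 3) (vcons (Eq Nat 3 3) 3 (refl Nat 3) (vcons (Eq Nat 3 3) 2 (refl Nat 3) (vcons (Eq Nat 3 3) 1 (refl Nat 3) (vcons (Eq Nat 3 3) 0 (refl Nat 3) (vnil (Eq Nat 3 3))))))
type:
  Vec (Eq Nat 3 3) 5
normal-order step count: 2
already normal: no
first redex: a beta-redex
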